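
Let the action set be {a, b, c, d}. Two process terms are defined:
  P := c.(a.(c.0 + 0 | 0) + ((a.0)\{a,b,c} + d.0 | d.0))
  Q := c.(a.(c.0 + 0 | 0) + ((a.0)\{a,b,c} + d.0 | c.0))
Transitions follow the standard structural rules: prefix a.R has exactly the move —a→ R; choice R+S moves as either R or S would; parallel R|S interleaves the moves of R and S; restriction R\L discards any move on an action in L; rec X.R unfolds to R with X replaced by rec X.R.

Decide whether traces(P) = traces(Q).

LTS(P): 7 reachable states
  p0 = c.(a.(c.0 + 0 | 0) + ((a.0)\{a,b,c} + d.0 | d.0)) :: --c--▸ p1
  p1 = a.(c.0 + 0 | 0) + ((a.0)\{a,b,c} + d.0 | d.0) :: --a--▸ p2, --d--▸ p3, --d--▸ p4
  p2 = c.0 + 0 | 0 :: --c--▸ p5
  p3 = 0 | d.0 :: --d--▸ p6
  p4 = d.0 | 0 :: --d--▸ p6
  p5 = 0 :: (no moves)
  p6 = 0 | 0 :: (no moves)
LTS(Q): 7 reachable states
  q0 = c.(a.(c.0 + 0 | 0) + ((a.0)\{a,b,c} + d.0 | c.0)) :: --c--▸ q1
  q1 = a.(c.0 + 0 | 0) + ((a.0)\{a,b,c} + d.0 | c.0) :: --a--▸ q2, --c--▸ q3, --d--▸ q4
  q2 = c.0 + 0 | 0 :: --c--▸ q5
  q3 = d.0 | 0 :: --d--▸ q6
  q4 = 0 | c.0 :: --c--▸ q6
  q5 = 0 :: (no moves)
  q6 = 0 | 0 :: (no moves)
Executing cdd from P (initial set {p0}):
  after c @ step 1: {p1}
  after d @ step 2: {p3, p4}
  after d @ step 3: {p6}
  ✓ P
Executing cdd from Q (initial set {q0}):
  after c @ step 1: {q1}
  after d @ step 2: {q4}
  after d @ step 3: ∅  — Q cannot continue

NO — witness ⟨cdd⟩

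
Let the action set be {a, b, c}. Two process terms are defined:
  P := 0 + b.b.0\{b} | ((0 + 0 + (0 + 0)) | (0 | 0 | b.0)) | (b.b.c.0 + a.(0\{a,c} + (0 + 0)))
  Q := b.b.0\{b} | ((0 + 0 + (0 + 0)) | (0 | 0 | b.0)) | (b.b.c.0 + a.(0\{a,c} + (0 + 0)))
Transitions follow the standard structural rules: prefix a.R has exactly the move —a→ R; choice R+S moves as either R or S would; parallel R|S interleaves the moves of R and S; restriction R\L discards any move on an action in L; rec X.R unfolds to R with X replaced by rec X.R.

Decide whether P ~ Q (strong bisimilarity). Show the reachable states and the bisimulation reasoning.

P's transition system — 30 states:
  m0 = 0 + b.b.0\{b} | ((0 + 0 + (0 + 0)) | (0 | 0 | b.0)) | (b.b.c.0 + a.(0\{a,c} + (0 + 0))) | --a--▸ m1, --b--▸ m2, --b--▸ m3, --b--▸ m4
  m1 = b.b.0\{b} | ((0 + 0 + (0 + 0)) | (0 | 0 | b.0)) | (0\{a,c} + (0 + 0)) | --b--▸ m5, --b--▸ m6
  m2 = b.0\{b} | ((0 + 0 + (0 + 0)) | (0 | 0 | b.0)) | (b.b.c.0 + a.(0\{a,c} + (0 + 0))) | --a--▸ m5, --b--▸ m7, --b--▸ m8, --b--▸ m9
  m3 = b.b.0\{b} | ((0 + 0 + (0 + 0)) | (0 | 0 | 0)) | (b.b.c.0 + a.(0\{a,c} + (0 + 0))) | --a--▸ m6, --b--▸ m10, --b--▸ m8
  m4 = b.b.0\{b} | ((0 + 0 + (0 + 0)) | (0 | 0 | b.0)) | b.c.0 | --b--▸ m10, --b--▸ m11, --b--▸ m9
  m5 = b.0\{b} | ((0 + 0 + (0 + 0)) | (0 | 0 | b.0)) | (0\{a,c} + (0 + 0)) | --b--▸ m12, --b--▸ m13
  m6 = b.b.0\{b} | ((0 + 0 + (0 + 0)) | (0 | 0 | 0)) | (0\{a,c} + (0 + 0)) | --b--▸ m13
  m7 = 0\{b} | ((0 + 0 + (0 + 0)) | (0 | 0 | b.0)) | (b.b.c.0 + a.(0\{a,c} + (0 + 0))) | --a--▸ m12, --b--▸ m14, --b--▸ m15
  m8 = b.0\{b} | ((0 + 0 + (0 + 0)) | (0 | 0 | 0)) | (b.b.c.0 + a.(0\{a,c} + (0 + 0))) | --a--▸ m13, --b--▸ m14, --b--▸ m16
  m9 = b.0\{b} | ((0 + 0 + (0 + 0)) | (0 | 0 | b.0)) | b.c.0 | --b--▸ m15, --b--▸ m16, --b--▸ m17
  m10 = b.b.0\{b} | ((0 + 0 + (0 + 0)) | (0 | 0 | 0)) | b.c.0 | --b--▸ m16, --b--▸ m18
  m11 = b.b.0\{b} | ((0 + 0 + (0 + 0)) | (0 | 0 | b.0)) | c.0 | --b--▸ m17, --b--▸ m18, --c--▸ m19
  m12 = 0\{b} | ((0 + 0 + (0 + 0)) | (0 | 0 | b.0)) | (0\{a,c} + (0 + 0)) | --b--▸ m20
  m13 = b.0\{b} | ((0 + 0 + (0 + 0)) | (0 | 0 | 0)) | (0\{a,c} + (0 + 0)) | --b--▸ m20
  m14 = 0\{b} | ((0 + 0 + (0 + 0)) | (0 | 0 | 0)) | (b.b.c.0 + a.(0\{a,c} + (0 + 0))) | --a--▸ m20, --b--▸ m21
  m15 = 0\{b} | ((0 + 0 + (0 + 0)) | (0 | 0 | b.0)) | b.c.0 | --b--▸ m21, --b--▸ m22
  m16 = b.0\{b} | ((0 + 0 + (0 + 0)) | (0 | 0 | 0)) | b.c.0 | --b--▸ m21, --b--▸ m23
  m17 = b.0\{b} | ((0 + 0 + (0 + 0)) | (0 | 0 | b.0)) | c.0 | --b--▸ m22, --b--▸ m23, --c--▸ m24
  m18 = b.b.0\{b} | ((0 + 0 + (0 + 0)) | (0 | 0 | 0)) | c.0 | --b--▸ m23, --c--▸ m25
  m19 = b.b.0\{b} | ((0 + 0 + (0 + 0)) | (0 | 0 | b.0)) | 0 | --b--▸ m24, --b--▸ m25
  m20 = 0\{b} | ((0 + 0 + (0 + 0)) | (0 | 0 | 0)) | (0\{a,c} + (0 + 0)) | ∅
  m21 = 0\{b} | ((0 + 0 + (0 + 0)) | (0 | 0 | 0)) | b.c.0 | --b--▸ m26
  m22 = 0\{b} | ((0 + 0 + (0 + 0)) | (0 | 0 | b.0)) | c.0 | --b--▸ m26, --c--▸ m27
  m23 = b.0\{b} | ((0 + 0 + (0 + 0)) | (0 | 0 | 0)) | c.0 | --b--▸ m26, --c--▸ m28
  m24 = b.0\{b} | ((0 + 0 + (0 + 0)) | (0 | 0 | b.0)) | 0 | --b--▸ m27, --b--▸ m28
  m25 = b.b.0\{b} | ((0 + 0 + (0 + 0)) | (0 | 0 | 0)) | 0 | --b--▸ m28
  m26 = 0\{b} | ((0 + 0 + (0 + 0)) | (0 | 0 | 0)) | c.0 | --c--▸ m29
  m27 = 0\{b} | ((0 + 0 + (0 + 0)) | (0 | 0 | b.0)) | 0 | --b--▸ m29
  m28 = b.0\{b} | ((0 + 0 + (0 + 0)) | (0 | 0 | 0)) | 0 | --b--▸ m29
  m29 = 0\{b} | ((0 + 0 + (0 + 0)) | (0 | 0 | 0)) | 0 | ∅
Q's transition system — 30 states:
  n0 = b.b.0\{b} | ((0 + 0 + (0 + 0)) | (0 | 0 | b.0)) | (b.b.c.0 + a.(0\{a,c} + (0 + 0))) | --a--▸ n1, --b--▸ n2, --b--▸ n3, --b--▸ n4
  n1 = b.b.0\{b} | ((0 + 0 + (0 + 0)) | (0 | 0 | b.0)) | (0\{a,c} + (0 + 0)) | --b--▸ n5, --b--▸ n6
  n2 = b.0\{b} | ((0 + 0 + (0 + 0)) | (0 | 0 | b.0)) | (b.b.c.0 + a.(0\{a,c} + (0 + 0))) | --a--▸ n5, --b--▸ n7, --b--▸ n8, --b--▸ n9
  n3 = b.b.0\{b} | ((0 + 0 + (0 + 0)) | (0 | 0 | 0)) | (b.b.c.0 + a.(0\{a,c} + (0 + 0))) | --a--▸ n6, --b--▸ n10, --b--▸ n8
  n4 = b.b.0\{b} | ((0 + 0 + (0 + 0)) | (0 | 0 | b.0)) | b.c.0 | --b--▸ n10, --b--▸ n11, --b--▸ n9
  n5 = b.0\{b} | ((0 + 0 + (0 + 0)) | (0 | 0 | b.0)) | (0\{a,c} + (0 + 0)) | --b--▸ n12, --b--▸ n13
  n6 = b.b.0\{b} | ((0 + 0 + (0 + 0)) | (0 | 0 | 0)) | (0\{a,c} + (0 + 0)) | --b--▸ n13
  n7 = 0\{b} | ((0 + 0 + (0 + 0)) | (0 | 0 | b.0)) | (b.b.c.0 + a.(0\{a,c} + (0 + 0))) | --a--▸ n12, --b--▸ n14, --b--▸ n15
  n8 = b.0\{b} | ((0 + 0 + (0 + 0)) | (0 | 0 | 0)) | (b.b.c.0 + a.(0\{a,c} + (0 + 0))) | --a--▸ n13, --b--▸ n14, --b--▸ n16
  n9 = b.0\{b} | ((0 + 0 + (0 + 0)) | (0 | 0 | b.0)) | b.c.0 | --b--▸ n15, --b--▸ n16, --b--▸ n17
  n10 = b.b.0\{b} | ((0 + 0 + (0 + 0)) | (0 | 0 | 0)) | b.c.0 | --b--▸ n16, --b--▸ n18
  n11 = b.b.0\{b} | ((0 + 0 + (0 + 0)) | (0 | 0 | b.0)) | c.0 | --b--▸ n17, --b--▸ n18, --c--▸ n19
  n12 = 0\{b} | ((0 + 0 + (0 + 0)) | (0 | 0 | b.0)) | (0\{a,c} + (0 + 0)) | --b--▸ n20
  n13 = b.0\{b} | ((0 + 0 + (0 + 0)) | (0 | 0 | 0)) | (0\{a,c} + (0 + 0)) | --b--▸ n20
  n14 = 0\{b} | ((0 + 0 + (0 + 0)) | (0 | 0 | 0)) | (b.b.c.0 + a.(0\{a,c} + (0 + 0))) | --a--▸ n20, --b--▸ n21
  n15 = 0\{b} | ((0 + 0 + (0 + 0)) | (0 | 0 | b.0)) | b.c.0 | --b--▸ n21, --b--▸ n22
  n16 = b.0\{b} | ((0 + 0 + (0 + 0)) | (0 | 0 | 0)) | b.c.0 | --b--▸ n21, --b--▸ n23
  n17 = b.0\{b} | ((0 + 0 + (0 + 0)) | (0 | 0 | b.0)) | c.0 | --b--▸ n22, --b--▸ n23, --c--▸ n24
  n18 = b.b.0\{b} | ((0 + 0 + (0 + 0)) | (0 | 0 | 0)) | c.0 | --b--▸ n23, --c--▸ n25
  n19 = b.b.0\{b} | ((0 + 0 + (0 + 0)) | (0 | 0 | b.0)) | 0 | --b--▸ n24, --b--▸ n25
  n20 = 0\{b} | ((0 + 0 + (0 + 0)) | (0 | 0 | 0)) | (0\{a,c} + (0 + 0)) | ∅
  n21 = 0\{b} | ((0 + 0 + (0 + 0)) | (0 | 0 | 0)) | b.c.0 | --b--▸ n26
  n22 = 0\{b} | ((0 + 0 + (0 + 0)) | (0 | 0 | b.0)) | c.0 | --b--▸ n26, --c--▸ n27
  n23 = b.0\{b} | ((0 + 0 + (0 + 0)) | (0 | 0 | 0)) | c.0 | --b--▸ n26, --c--▸ n28
  n24 = b.0\{b} | ((0 + 0 + (0 + 0)) | (0 | 0 | b.0)) | 0 | --b--▸ n27, --b--▸ n28
  n25 = b.b.0\{b} | ((0 + 0 + (0 + 0)) | (0 | 0 | 0)) | 0 | --b--▸ n28
  n26 = 0\{b} | ((0 + 0 + (0 + 0)) | (0 | 0 | 0)) | c.0 | --c--▸ n29
  n27 = 0\{b} | ((0 + 0 + (0 + 0)) | (0 | 0 | b.0)) | 0 | --b--▸ n29
  n28 = b.0\{b} | ((0 + 0 + (0 + 0)) | (0 | 0 | 0)) | 0 | --b--▸ n29
  n29 = 0\{b} | ((0 + 0 + (0 + 0)) | (0 | 0 | 0)) | 0 | ∅
Partition-refinement fixed point:
  B0 = {m0, n0}
  B1 = {m1, m19, n1, n19}
  B2 = {m24, m25, m5, m6, n24, n25, n5, n6}
  B3 = {m12, m13, m27, m28, n12, n13, n27, n28}
  B4 = {m20, m29, n20, n29}
  B5 = {m2, m3, n2, n3}
  B6 = {m7, m8, n7, n8}
  B7 = {m15, m16, n15, n16}
  B8 = {m22, m23, n22, n23}
  B9 = {m26, n26}
  B10 = {m21, n21}
  B11 = {m14, n14}
  B12 = {m10, m9, n10, n9}
  B13 = {m17, m18, n17, n18}
  B14 = {m4, n4}
  B15 = {m11, n11}
m0 ∈ B0, n0 ∈ B0 → same block

P ~ Q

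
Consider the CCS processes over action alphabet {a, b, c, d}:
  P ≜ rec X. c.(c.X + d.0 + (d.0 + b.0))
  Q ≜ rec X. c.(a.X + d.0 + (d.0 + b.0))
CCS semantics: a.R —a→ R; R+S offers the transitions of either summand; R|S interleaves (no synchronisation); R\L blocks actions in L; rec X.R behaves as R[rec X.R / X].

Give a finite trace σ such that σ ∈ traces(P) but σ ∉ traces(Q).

P's transition system — 3 states:
  u0 = rec X. c.(c.X + d.0 + (d.0 + b.0)) has moves -c-> u1
  u1 = c.(rec X. c.(c.X + d.0 + (d.0 + b.0))) + d.0 + (d.0 + b.0) has moves -b-> u2, -c-> u0, -d-> u2
  u2 = 0 has moves ·
Q's transition system — 3 states:
  v0 = rec X. c.(a.X + d.0 + (d.0 + b.0)) has moves -c-> v1
  v1 = a.(rec X. c.(a.X + d.0 + (d.0 + b.0))) + d.0 + (d.0 + b.0) has moves -a-> v0, -b-> v2, -d-> v2
  v2 = 0 has moves ·
Executing cc from P (initial set {u0}):
  step 1 (c): {u1}
  step 2 (c): {u0}
  ✓ P
Executing cc from Q (initial set {v0}):
  step 1 (c): {v1}
  step 2 (c): ∅ (Q stuck)

cc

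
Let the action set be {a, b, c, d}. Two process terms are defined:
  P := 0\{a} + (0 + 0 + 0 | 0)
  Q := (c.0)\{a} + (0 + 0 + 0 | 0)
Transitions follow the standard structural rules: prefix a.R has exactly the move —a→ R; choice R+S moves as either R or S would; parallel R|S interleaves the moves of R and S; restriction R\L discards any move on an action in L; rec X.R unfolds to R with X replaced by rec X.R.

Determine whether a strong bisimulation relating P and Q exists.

not bisimilar

LTS(P): 1 reachable states
  u0 = 0\{a} + (0 + 0 + 0 | 0) | stopped
LTS(Q): 2 reachable states
  v0 = (c.0)\{a} + (0 + 0 + 0 | 0) | —c→ v1
  v1 = 0\{a} | stopped
Partition-refinement fixed point:
  B0 = {u0, v1}
  B1 = {v0}
u0 ∈ B0, v0 ∈ B1 → different blocks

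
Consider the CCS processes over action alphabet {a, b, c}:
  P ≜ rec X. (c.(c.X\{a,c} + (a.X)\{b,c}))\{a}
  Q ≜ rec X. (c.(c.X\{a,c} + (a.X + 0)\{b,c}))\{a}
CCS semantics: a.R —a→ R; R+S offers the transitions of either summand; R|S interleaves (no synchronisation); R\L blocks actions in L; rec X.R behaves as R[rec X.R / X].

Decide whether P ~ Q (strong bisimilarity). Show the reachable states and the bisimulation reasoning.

P ~ Q

P's transition system — 3 states:
  u0 = rec X. (c.(c.X\{a,c} + (a.X)\{b,c}))\{a} :: =c=> u1
  u1 = (c.(rec X. (c.(c.X\{a,c} + (a.X)\{b,c}))\{a})\{a,c} + (a.(rec X. (c.(c.X\{a,c} + (a.X)\{b,c}))\{a}))\{b,c})\{a} :: =c=> u2
  u2 = (rec X. (c.(c.X\{a,c} + (a.X)\{b,c}))\{a})\{a,c}\{a} :: deadlocked
Q's transition system — 3 states:
  v0 = rec X. (c.(c.X\{a,c} + (a.X + 0)\{b,c}))\{a} :: =c=> v1
  v1 = (c.(rec X. (c.(c.X\{a,c} + (a.X + 0)\{b,c}))\{a})\{a,c} + (a.(rec X. (c.(c.X\{a,c} + (a.X + 0)\{b,c}))\{a}) + 0)\{b,c})\{a} :: =c=> v2
  v2 = (rec X. (c.(c.X\{a,c} + (a.X + 0)\{b,c}))\{a})\{a,c}\{a} :: deadlocked
Coarsest stable partition (strong bisimilarity classes):
  B0 = {u0, v0}
  B1 = {u1, v1}
  B2 = {u2, v2}
u0 ∈ B0, v0 ∈ B0 → same block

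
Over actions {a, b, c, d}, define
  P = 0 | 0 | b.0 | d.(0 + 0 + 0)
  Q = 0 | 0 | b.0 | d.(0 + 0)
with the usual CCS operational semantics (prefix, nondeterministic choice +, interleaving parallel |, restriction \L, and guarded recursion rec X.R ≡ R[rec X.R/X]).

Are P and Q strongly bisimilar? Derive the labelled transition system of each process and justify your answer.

YES

Reachable graph of P (4 states):
  p0 = 0 | 0 | b.0 | d.(0 + 0 + 0) → ··b··> p1, ··d··> p2
  p1 = 0 | 0 | 0 | d.(0 + 0 + 0) → ··d··> p3
  p2 = 0 | 0 | b.0 | (0 + 0 + 0) → ··b··> p3
  p3 = 0 | 0 | 0 | (0 + 0 + 0) → deadlocked
Reachable graph of Q (4 states):
  q0 = 0 | 0 | b.0 | d.(0 + 0) → ··b··> q1, ··d··> q2
  q1 = 0 | 0 | 0 | d.(0 + 0) → ··d··> q3
  q2 = 0 | 0 | b.0 | (0 + 0) → ··b··> q3
  q3 = 0 | 0 | 0 | (0 + 0) → deadlocked
Bisimilarity quotient blocks:
  B0 = {p0, q0}
  B1 = {p1, q1}
  B2 = {p3, q3}
  B3 = {p2, q2}
p0 ∈ B0, q0 ∈ B0 → same block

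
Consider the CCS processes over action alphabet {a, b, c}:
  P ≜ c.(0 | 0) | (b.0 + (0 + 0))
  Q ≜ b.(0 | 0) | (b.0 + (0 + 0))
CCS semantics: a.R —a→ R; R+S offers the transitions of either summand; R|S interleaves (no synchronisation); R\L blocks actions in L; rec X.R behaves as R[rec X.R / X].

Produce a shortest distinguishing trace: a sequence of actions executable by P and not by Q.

LTS(P): 4 reachable states
  p0 = c.(0 | 0) | (b.0 + (0 + 0)) ⊢ ··b··> p1, ··c··> p2
  p1 = c.(0 | 0) | 0 ⊢ ··c··> p3
  p2 = 0 | 0 | (b.0 + (0 + 0)) ⊢ ··b··> p3
  p3 = 0 | 0 | 0 ⊢ deadlocked
LTS(Q): 4 reachable states
  q0 = b.(0 | 0) | (b.0 + (0 + 0)) ⊢ ··b··> q1, ··b··> q2
  q1 = 0 | 0 | (b.0 + (0 + 0)) ⊢ ··b··> q3
  q2 = b.(0 | 0) | 0 ⊢ ··b··> q3
  q3 = 0 | 0 | 0 ⊢ deadlocked
Run σ = ⟨c⟩ on P: start {p0}
  step 1 (c): {p2}
  ✓ P
Run σ = ⟨c⟩ on Q: start {q0}
  step 1 (c): ∅ (Q stuck)

c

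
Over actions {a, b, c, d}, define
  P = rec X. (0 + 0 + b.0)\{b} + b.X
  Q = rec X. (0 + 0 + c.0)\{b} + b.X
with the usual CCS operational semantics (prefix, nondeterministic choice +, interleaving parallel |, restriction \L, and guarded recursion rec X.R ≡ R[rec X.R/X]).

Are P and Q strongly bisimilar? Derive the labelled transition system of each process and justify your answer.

P ≁ Q

P's transition system — 1 states:
  p0 = rec X. (0 + 0 + b.0)\{b} + b.X → ··b··> p0
Q's transition system — 2 states:
  q0 = rec X. (0 + 0 + c.0)\{b} + b.X → ··b··> q0, ··c··> q1
  q1 = 0\{b} → (no moves)
Coarsest stable partition (strong bisimilarity classes):
  B0 = {p0}
  B1 = {q0}
  B2 = {q1}
p0 ∈ B0, q0 ∈ B1 → different blocks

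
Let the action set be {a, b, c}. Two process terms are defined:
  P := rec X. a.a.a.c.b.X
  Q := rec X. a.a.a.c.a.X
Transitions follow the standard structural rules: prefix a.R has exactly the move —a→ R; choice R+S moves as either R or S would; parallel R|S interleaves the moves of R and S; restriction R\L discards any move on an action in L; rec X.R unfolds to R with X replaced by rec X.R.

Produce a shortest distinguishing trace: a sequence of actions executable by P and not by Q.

P's transition system — 5 states:
  s0 = rec X. a.a.a.c.b.X :: --a--▸ s1
  s1 = a.a.c.b.(rec X. a.a.a.c.b.X) :: --a--▸ s2
  s2 = a.c.b.(rec X. a.a.a.c.b.X) :: --a--▸ s3
  s3 = c.b.(rec X. a.a.a.c.b.X) :: --c--▸ s4
  s4 = b.(rec X. a.a.a.c.b.X) :: --b--▸ s0
Q's transition system — 5 states:
  t0 = rec X. a.a.a.c.a.X :: --a--▸ t1
  t1 = a.a.c.a.(rec X. a.a.a.c.a.X) :: --a--▸ t2
  t2 = a.c.a.(rec X. a.a.a.c.a.X) :: --a--▸ t3
  t3 = c.a.(rec X. a.a.a.c.a.X) :: --c--▸ t4
  t4 = a.(rec X. a.a.a.c.a.X) :: --a--▸ t0
Executing aaacb from P (initial set {s0}):
  after a @ step 1: {s1}
  after a @ step 2: {s2}
  after a @ step 3: {s3}
  after c @ step 4: {s4}
  after b @ step 5: {s0}
  ✓ P
Executing aaacb from Q (initial set {t0}):
  after a @ step 1: {t1}
  after a @ step 2: {t2}
  after a @ step 3: {t3}
  after c @ step 4: {t4}
  after b @ step 5: ∅ (Q stuck)

aaacb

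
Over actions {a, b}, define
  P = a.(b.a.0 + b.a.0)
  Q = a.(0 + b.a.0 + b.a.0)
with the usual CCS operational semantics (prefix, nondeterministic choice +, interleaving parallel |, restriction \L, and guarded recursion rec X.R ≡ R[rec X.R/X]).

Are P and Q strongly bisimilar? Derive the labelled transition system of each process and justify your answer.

P ~ Q

P's transition system — 4 states:
  u0 = a.(b.a.0 + b.a.0) → ··a··> u1
  u1 = b.a.0 + b.a.0 → ··b··> u2
  u2 = a.0 → ··a··> u3
  u3 = 0 → stopped
Q's transition system — 4 states:
  v0 = a.(0 + b.a.0 + b.a.0) → ··a··> v1
  v1 = 0 + b.a.0 + b.a.0 → ··b··> v2
  v2 = a.0 → ··a··> v3
  v3 = 0 → stopped
Partition-refinement fixed point:
  B0 = {u0, v0}
  B1 = {u1, v1}
  B2 = {u2, v2}
  B3 = {u3, v3}
u0 ∈ B0, v0 ∈ B0 → same block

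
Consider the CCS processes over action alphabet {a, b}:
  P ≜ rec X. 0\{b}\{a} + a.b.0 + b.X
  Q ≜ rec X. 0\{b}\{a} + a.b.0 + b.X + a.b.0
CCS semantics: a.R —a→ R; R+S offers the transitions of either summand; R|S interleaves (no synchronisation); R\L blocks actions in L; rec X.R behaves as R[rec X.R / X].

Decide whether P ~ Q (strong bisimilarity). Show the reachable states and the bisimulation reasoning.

bisimilar

LTS(P): 3 reachable states
  u0 = rec X. 0\{b}\{a} + a.b.0 + b.X → --a--▸ u1, --b--▸ u0
  u1 = b.0 → --b--▸ u2
  u2 = 0 → stopped
LTS(Q): 3 reachable states
  v0 = rec X. 0\{b}\{a} + a.b.0 + b.X + a.b.0 → --a--▸ v1, --b--▸ v0
  v1 = b.0 → --b--▸ v2
  v2 = 0 → stopped
Coarsest stable partition (strong bisimilarity classes):
  B0 = {u0, v0}
  B1 = {u1, v1}
  B2 = {u2, v2}
u0 ∈ B0, v0 ∈ B0 → same block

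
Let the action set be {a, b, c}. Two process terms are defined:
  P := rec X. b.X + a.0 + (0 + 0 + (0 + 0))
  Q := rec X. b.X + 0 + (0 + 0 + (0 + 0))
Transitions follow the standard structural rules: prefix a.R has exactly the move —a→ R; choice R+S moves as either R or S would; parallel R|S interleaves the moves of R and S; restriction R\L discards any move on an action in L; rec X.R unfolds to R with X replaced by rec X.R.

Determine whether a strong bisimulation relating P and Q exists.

LTS(P): 2 reachable states
  m0 = rec X. b.X + a.0 + (0 + 0 + (0 + 0)) has moves -a-> m1, -b-> m0
  m1 = 0 has moves (no moves)
LTS(Q): 1 reachable states
  n0 = rec X. b.X + 0 + (0 + 0 + (0 + 0)) has moves -b-> n0
Partition-refinement fixed point:
  B0 = {m0}
  B1 = {m1}
  B2 = {n0}
m0 ∈ B0, n0 ∈ B2 → different blocks

not bisimilar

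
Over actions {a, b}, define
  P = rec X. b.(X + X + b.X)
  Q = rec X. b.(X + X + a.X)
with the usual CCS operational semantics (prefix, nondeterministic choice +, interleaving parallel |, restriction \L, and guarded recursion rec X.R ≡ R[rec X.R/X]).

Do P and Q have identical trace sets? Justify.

trace-distinct — witness ⟨ba⟩

Reachable graph of P (2 states):
  s0 = rec X. b.(X + X + b.X) | -b-> s1
  s1 = (rec X. b.(X + X + b.X)) + (rec X. b.(X + X + b.X)) + b.(rec X. b.(X + X + b.X)) | -b-> s0, -b-> s1
Reachable graph of Q (2 states):
  t0 = rec X. b.(X + X + a.X) | -b-> t1
  t1 = (rec X. b.(X + X + a.X)) + (rec X. b.(X + X + a.X)) + a.(rec X. b.(X + X + a.X)) | -a-> t0, -b-> t1
Trace ⟨ba⟩ through Q, begin at {t0}:
  step 1 (b): {t1}
  step 2 (a): {t0}
  — Q admits the full trace.
Trace ⟨ba⟩ through P, begin at {s0}:
  step 1 (b): {s1}
  step 2 (a): ∅  — P cannot continue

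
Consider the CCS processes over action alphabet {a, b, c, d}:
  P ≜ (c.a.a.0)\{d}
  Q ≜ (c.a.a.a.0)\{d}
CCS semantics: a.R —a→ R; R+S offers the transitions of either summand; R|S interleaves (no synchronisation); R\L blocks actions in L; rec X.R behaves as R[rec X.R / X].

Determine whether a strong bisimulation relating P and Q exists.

P ≁ Q

P's transition system — 4 states:
  s0 = (c.a.a.0)\{d} ⊢ =c=> s1
  s1 = (a.a.0)\{d} ⊢ =a=> s2
  s2 = (a.0)\{d} ⊢ =a=> s3
  s3 = 0\{d} ⊢ deadlocked
Q's transition system — 5 states:
  t0 = (c.a.a.a.0)\{d} ⊢ =c=> t1
  t1 = (a.a.a.0)\{d} ⊢ =a=> t2
  t2 = (a.a.0)\{d} ⊢ =a=> t3
  t3 = (a.0)\{d} ⊢ =a=> t4
  t4 = 0\{d} ⊢ deadlocked
Partition-refinement fixed point:
  B0 = {s0}
  B1 = {s1, t2}
  B2 = {s2, t3}
  B3 = {s3, t4}
  B4 = {t0}
  B5 = {t1}
s0 ∈ B0, t0 ∈ B4 → different blocks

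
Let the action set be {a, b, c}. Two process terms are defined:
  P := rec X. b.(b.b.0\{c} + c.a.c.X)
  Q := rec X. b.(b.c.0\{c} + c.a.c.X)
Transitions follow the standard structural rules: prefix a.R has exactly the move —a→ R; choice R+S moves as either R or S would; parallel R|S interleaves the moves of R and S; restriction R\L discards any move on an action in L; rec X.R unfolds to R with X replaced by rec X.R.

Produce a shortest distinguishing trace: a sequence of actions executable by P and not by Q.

Reachable graph of P (6 states):
  m0 = rec X. b.(b.b.0\{c} + c.a.c.X) | --b--▸ m1
  m1 = b.b.0\{c} + c.a.c.(rec X. b.(b.b.0\{c} + c.a.c.X)) | --b--▸ m2, --c--▸ m3
  m2 = b.0\{c} | --b--▸ m4
  m3 = a.c.(rec X. b.(b.b.0\{c} + c.a.c.X)) | --a--▸ m5
  m4 = 0\{c} | stopped
  m5 = c.(rec X. b.(b.b.0\{c} + c.a.c.X)) | --c--▸ m0
Reachable graph of Q (6 states):
  n0 = rec X. b.(b.c.0\{c} + c.a.c.X) | --b--▸ n1
  n1 = b.c.0\{c} + c.a.c.(rec X. b.(b.c.0\{c} + c.a.c.X)) | --b--▸ n2, --c--▸ n3
  n2 = c.0\{c} | --c--▸ n4
  n3 = a.c.(rec X. b.(b.c.0\{c} + c.a.c.X)) | --a--▸ n5
  n4 = 0\{c} | stopped
  n5 = c.(rec X. b.(b.c.0\{c} + c.a.c.X)) | --c--▸ n0
Trace ⟨bbb⟩ through P, begin at {m0}:
  [1] b ⇒ {m1}
  [2] b ⇒ {m2}
  [3] b ⇒ {m4}
  ✓ P
Trace ⟨bbb⟩ through Q, begin at {n0}:
  [1] b ⇒ {n1}
  [2] b ⇒ {n2}
  [3] b ⇒ ∅  — Q cannot continue

bbb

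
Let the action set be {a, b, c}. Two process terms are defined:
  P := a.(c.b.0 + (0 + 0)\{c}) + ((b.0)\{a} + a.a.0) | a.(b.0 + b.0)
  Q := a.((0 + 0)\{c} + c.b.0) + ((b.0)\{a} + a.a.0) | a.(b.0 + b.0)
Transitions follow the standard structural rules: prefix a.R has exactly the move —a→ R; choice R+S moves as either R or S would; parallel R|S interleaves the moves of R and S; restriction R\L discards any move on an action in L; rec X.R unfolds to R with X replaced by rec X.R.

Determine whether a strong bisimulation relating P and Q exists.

Reachable graph of P (15 states):
  p0 = a.(c.b.0 + (0 + 0)\{c}) + ((b.0)\{a} + a.a.0) | a.(b.0 + b.0) | ··a··> p1, ··a··> p2, ··a··> p3, ··b··> p4
  p1 = ((b.0)\{a} + a.a.0) | (b.0 + b.0) | ··a··> p5, ··b··> p6, ··b··> p7
  p2 = a.0 | a.(b.0 + b.0) | ··a··> p5, ··a··> p8
  p3 = c.b.0 + (0 + 0)\{c} | ··c··> p9
  p4 = 0\{a} | a.(b.0 + b.0) | ··a··> p7
  p5 = a.0 | (b.0 + b.0) | ··a··> p10, ··b··> p11
  p6 = ((b.0)\{a} + a.a.0) | 0 | ··a··> p11, ··b··> p12
  p7 = 0\{a} | (b.0 + b.0) | ··b··> p12
  p8 = 0 | a.(b.0 + b.0) | ··a··> p10
  p9 = b.0 | ··b··> p13
  p10 = 0 | (b.0 + b.0) | ··b··> p14
  p11 = a.0 | 0 | ··a··> p14
  p12 = 0\{a} | 0 | (no moves)
  p13 = 0 | (no moves)
  p14 = 0 | 0 | (no moves)
Reachable graph of Q (15 states):
  q0 = a.((0 + 0)\{c} + c.b.0) + ((b.0)\{a} + a.a.0) | a.(b.0 + b.0) | ··a··> q1, ··a··> q2, ··a··> q3, ··b··> q4
  q1 = ((b.0)\{a} + a.a.0) | (b.0 + b.0) | ··a··> q5, ··b··> q6, ··b··> q7
  q2 = (0 + 0)\{c} + c.b.0 | ··c··> q8
  q3 = a.0 | a.(b.0 + b.0) | ··a··> q5, ··a··> q9
  q4 = 0\{a} | a.(b.0 + b.0) | ··a··> q7
  q5 = a.0 | (b.0 + b.0) | ··a··> q10, ··b··> q11
  q6 = ((b.0)\{a} + a.a.0) | 0 | ··a··> q11, ··b··> q12
  q7 = 0\{a} | (b.0 + b.0) | ··b··> q12
  q8 = b.0 | ··b··> q13
  q9 = 0 | a.(b.0 + b.0) | ··a··> q10
  q10 = 0 | (b.0 + b.0) | ··b··> q14
  q11 = a.0 | 0 | ··a··> q14
  q12 = 0\{a} | 0 | (no moves)
  q13 = 0 | (no moves)
  q14 = 0 | 0 | (no moves)
Coarsest stable partition (strong bisimilarity classes):
  B0 = {p0, q0}
  B1 = {p2, q3}
  B2 = {p4, p8, q4, q9}
  B3 = {p10, p7, p9, q10, q7, q8}
  B4 = {p12, p13, p14, q12, q13, q14}
  B5 = {p5, q5}
  B6 = {p11, q11}
  B7 = {p3, q2}
  B8 = {p1, q1}
  B9 = {p6, q6}
p0 ∈ B0, q0 ∈ B0 → same block

YES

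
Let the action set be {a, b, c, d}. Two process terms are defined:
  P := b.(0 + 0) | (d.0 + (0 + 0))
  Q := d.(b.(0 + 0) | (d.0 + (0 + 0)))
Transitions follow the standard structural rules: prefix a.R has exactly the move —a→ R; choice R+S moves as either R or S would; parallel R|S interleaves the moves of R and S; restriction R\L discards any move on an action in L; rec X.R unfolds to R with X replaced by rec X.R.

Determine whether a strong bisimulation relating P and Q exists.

NO

P's transition system — 4 states:
  m0 = b.(0 + 0) | (d.0 + (0 + 0)) :: —b→ m1, —d→ m2
  m1 = (0 + 0) | (d.0 + (0 + 0)) :: —d→ m3
  m2 = b.(0 + 0) | 0 :: —b→ m3
  m3 = (0 + 0) | 0 :: ·
Q's transition system — 5 states:
  n0 = d.(b.(0 + 0) | (d.0 + (0 + 0))) :: —d→ n1
  n1 = b.(0 + 0) | (d.0 + (0 + 0)) :: —b→ n2, —d→ n3
  n2 = (0 + 0) | (d.0 + (0 + 0)) :: —d→ n4
  n3 = b.(0 + 0) | 0 :: —b→ n4
  n4 = (0 + 0) | 0 :: ·
Bisimilarity quotient blocks:
  B0 = {m0, n1}
  B1 = {m2, n3}
  B2 = {m3, n4}
  B3 = {m1, n2}
  B4 = {n0}
m0 ∈ B0, n0 ∈ B4 → different blocks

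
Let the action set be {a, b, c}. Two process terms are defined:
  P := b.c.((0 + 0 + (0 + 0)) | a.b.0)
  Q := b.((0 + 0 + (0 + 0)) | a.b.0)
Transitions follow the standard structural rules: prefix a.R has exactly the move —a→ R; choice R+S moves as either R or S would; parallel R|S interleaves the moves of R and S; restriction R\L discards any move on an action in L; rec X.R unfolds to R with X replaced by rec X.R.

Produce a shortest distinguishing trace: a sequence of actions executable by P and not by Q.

bc

LTS(P): 5 reachable states
  p0 = b.c.((0 + 0 + (0 + 0)) | a.b.0) has moves --b--▸ p1
  p1 = c.((0 + 0 + (0 + 0)) | a.b.0) has moves --c--▸ p2
  p2 = (0 + 0 + (0 + 0)) | a.b.0 has moves --a--▸ p3
  p3 = (0 + 0 + (0 + 0)) | b.0 has moves --b--▸ p4
  p4 = (0 + 0 + (0 + 0)) | 0 has moves stopped
LTS(Q): 4 reachable states
  q0 = b.((0 + 0 + (0 + 0)) | a.b.0) has moves --b--▸ q1
  q1 = (0 + 0 + (0 + 0)) | a.b.0 has moves --a--▸ q2
  q2 = (0 + 0 + (0 + 0)) | b.0 has moves --b--▸ q3
  q3 = (0 + 0 + (0 + 0)) | 0 has moves stopped
Trace ⟨bc⟩ through P, begin at {p0}:
  [1] b ⇒ {p1}
  [2] c ⇒ {p2}
  — P admits the full trace.
Trace ⟨bc⟩ through Q, begin at {q0}:
  [1] b ⇒ {q1}
  [2] c ⇒ no successor for Q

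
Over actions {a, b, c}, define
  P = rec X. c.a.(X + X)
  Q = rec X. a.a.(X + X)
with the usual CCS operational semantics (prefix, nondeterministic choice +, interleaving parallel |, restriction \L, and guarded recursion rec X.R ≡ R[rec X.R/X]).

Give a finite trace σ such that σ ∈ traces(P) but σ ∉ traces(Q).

c

P's transition system — 3 states:
  p0 = rec X. c.a.(X + X) :: =c=> p1
  p1 = a.((rec X. c.a.(X + X)) + (rec X. c.a.(X + X))) :: =a=> p2
  p2 = (rec X. c.a.(X + X)) + (rec X. c.a.(X + X)) :: =c=> p1
Q's transition system — 3 states:
  q0 = rec X. a.a.(X + X) :: =a=> q1
  q1 = a.((rec X. a.a.(X + X)) + (rec X. a.a.(X + X))) :: =a=> q2
  q2 = (rec X. a.a.(X + X)) + (rec X. a.a.(X + X)) :: =a=> q1
Run σ = ⟨c⟩ on P: start {p0}
  after c @ step 1: {p1}
  — P admits the full trace.
Run σ = ⟨c⟩ on Q: start {q0}
  after c @ step 1: no successor for Q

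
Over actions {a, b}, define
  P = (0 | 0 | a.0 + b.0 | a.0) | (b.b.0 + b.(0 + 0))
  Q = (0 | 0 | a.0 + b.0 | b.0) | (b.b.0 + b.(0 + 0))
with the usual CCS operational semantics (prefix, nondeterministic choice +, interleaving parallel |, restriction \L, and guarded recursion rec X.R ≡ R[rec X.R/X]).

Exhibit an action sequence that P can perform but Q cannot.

abbb

Reachable graph of P (20 states):
  s0 = (0 | 0 | a.0 + b.0 | a.0) | (b.b.0 + b.(0 + 0)) | -a-> s1, -a-> s2, -b-> s3, -b-> s4, -b-> s5
  s1 = 0 | 0 | 0 | (b.b.0 + b.(0 + 0)) | -b-> s6, -b-> s7
  s2 = b.0 | 0 | (b.b.0 + b.(0 + 0)) | -b-> s10, -b-> s8, -b-> s9
  s3 = (0 | 0 | a.0 + b.0 | a.0) | (0 + 0) | -a-> s6, -a-> s9, -b-> s11
  s4 = (0 | 0 | a.0 + b.0 | a.0) | b.0 | -a-> s10, -a-> s7, -b-> s12, -b-> s13
  s5 = 0 | a.0 | (b.b.0 + b.(0 + 0)) | -a-> s8, -b-> s11, -b-> s13
  s6 = 0 | 0 | 0 | (0 + 0) | (no moves)
  s7 = 0 | 0 | 0 | b.0 | -b-> s14
  s8 = 0 | 0 | (b.b.0 + b.(0 + 0)) | -b-> s15, -b-> s16
  s9 = b.0 | 0 | (0 + 0) | -b-> s15
  s10 = b.0 | 0 | b.0 | -b-> s16, -b-> s17
  s11 = 0 | a.0 | (0 + 0) | -a-> s15
  s12 = (0 | 0 | a.0 + b.0 | a.0) | 0 | -a-> s14, -a-> s17, -b-> s18
  s13 = 0 | a.0 | b.0 | -a-> s16, -b-> s18
  s14 = 0 | 0 | 0 | 0 | (no moves)
  s15 = 0 | 0 | (0 + 0) | (no moves)
  s16 = 0 | 0 | b.0 | -b-> s19
  s17 = b.0 | 0 | 0 | -b-> s19
  s18 = 0 | a.0 | 0 | -a-> s19
  s19 = 0 | 0 | 0 | (no moves)
Reachable graph of Q (20 states):
  t0 = (0 | 0 | a.0 + b.0 | b.0) | (b.b.0 + b.(0 + 0)) | -a-> t1, -b-> t2, -b-> t3, -b-> t4, -b-> t5
  t1 = 0 | 0 | 0 | (b.b.0 + b.(0 + 0)) | -b-> t6, -b-> t7
  t2 = (0 | 0 | a.0 + b.0 | b.0) | (0 + 0) | -a-> t6, -b-> t8, -b-> t9
  t3 = (0 | 0 | a.0 + b.0 | b.0) | b.0 | -a-> t7, -b-> t10, -b-> t11, -b-> t12
  t4 = 0 | b.0 | (b.b.0 + b.(0 + 0)) | -b-> t11, -b-> t13, -b-> t8
  t5 = b.0 | 0 | (b.b.0 + b.(0 + 0)) | -b-> t12, -b-> t13, -b-> t9
  t6 = 0 | 0 | 0 | (0 + 0) | (no moves)
  t7 = 0 | 0 | 0 | b.0 | -b-> t14
  t8 = 0 | b.0 | (0 + 0) | -b-> t15
  t9 = b.0 | 0 | (0 + 0) | -b-> t15
  t10 = (0 | 0 | a.0 + b.0 | b.0) | 0 | -a-> t14, -b-> t16, -b-> t17
  t11 = 0 | b.0 | b.0 | -b-> t16, -b-> t18
  t12 = b.0 | 0 | b.0 | -b-> t17, -b-> t18
  t13 = 0 | 0 | (b.b.0 + b.(0 + 0)) | -b-> t15, -b-> t18
  t14 = 0 | 0 | 0 | 0 | (no moves)
  t15 = 0 | 0 | (0 + 0) | (no moves)
  t16 = 0 | b.0 | 0 | -b-> t19
  t17 = b.0 | 0 | 0 | -b-> t19
  t18 = 0 | 0 | b.0 | -b-> t19
  t19 = 0 | 0 | 0 | (no moves)
Run σ = ⟨abbb⟩ on P: start {s0}
  [1] a ⇒ {s1, s2}
  [2] b ⇒ {s10, s6, s7, s8, s9}
  [3] b ⇒ {s14, s15, s16, s17}
  [4] b ⇒ {s19}
  P completes σ.
Run σ = ⟨abbb⟩ on Q: start {t0}
  [1] a ⇒ {t1}
  [2] b ⇒ {t6, t7}
  [3] b ⇒ {t14}
  [4] b ⇒ ∅ (Q stuck)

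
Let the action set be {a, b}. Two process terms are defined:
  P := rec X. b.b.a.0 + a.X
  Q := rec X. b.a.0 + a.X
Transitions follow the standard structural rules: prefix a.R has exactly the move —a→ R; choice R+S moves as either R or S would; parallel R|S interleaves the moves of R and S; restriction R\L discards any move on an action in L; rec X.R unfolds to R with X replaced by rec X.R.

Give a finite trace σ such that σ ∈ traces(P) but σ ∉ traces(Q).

bb

LTS(P): 4 reachable states
  m0 = rec X. b.b.a.0 + a.X has moves —a→ m0, —b→ m1
  m1 = b.a.0 has moves —b→ m2
  m2 = a.0 has moves —a→ m3
  m3 = 0 has moves ·
LTS(Q): 3 reachable states
  n0 = rec X. b.a.0 + a.X has moves —a→ n0, —b→ n1
  n1 = a.0 has moves —a→ n2
  n2 = 0 has moves ·
Executing bb from P (initial set {m0}):
  after b @ step 1: {m1}
  after b @ step 2: {m2}
  ✓ P
Executing bb from Q (initial set {n0}):
  after b @ step 1: {n1}
  after b @ step 2: ∅  — Q cannot continue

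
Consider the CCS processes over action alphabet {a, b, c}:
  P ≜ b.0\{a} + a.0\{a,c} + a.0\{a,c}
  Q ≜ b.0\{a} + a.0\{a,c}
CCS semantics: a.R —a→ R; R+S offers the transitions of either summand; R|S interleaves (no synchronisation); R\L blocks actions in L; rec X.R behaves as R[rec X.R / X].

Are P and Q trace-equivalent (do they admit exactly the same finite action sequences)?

LTS(P): 3 reachable states
  u0 = b.0\{a} + a.0\{a,c} + a.0\{a,c} ⊢ -a-> u1, -b-> u2
  u1 = 0\{a,c} ⊢ deadlocked
  u2 = 0\{a} ⊢ deadlocked
LTS(Q): 3 reachable states
  v0 = b.0\{a} + a.0\{a,c} ⊢ -a-> v1, -b-> v2
  v1 = 0\{a,c} ⊢ deadlocked
  v2 = 0\{a} ⊢ deadlocked
Partition-refinement fixed point:
  B0 = {u0, v0}
  B1 = {u1, u2, v1, v2}
u0 ∈ B0, v0 ∈ B0 → same block
Bisimilar ⇒ trace-equivalent.

traces(P) = traces(Q)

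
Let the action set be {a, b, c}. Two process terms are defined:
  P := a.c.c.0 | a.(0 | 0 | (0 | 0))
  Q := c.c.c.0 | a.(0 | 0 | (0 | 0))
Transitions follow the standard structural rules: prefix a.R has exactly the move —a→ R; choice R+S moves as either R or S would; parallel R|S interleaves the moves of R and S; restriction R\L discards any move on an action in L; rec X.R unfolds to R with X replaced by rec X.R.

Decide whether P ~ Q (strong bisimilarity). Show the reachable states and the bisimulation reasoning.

P ≁ Q

P's transition system — 8 states:
  u0 = a.c.c.0 | a.(0 | 0 | (0 | 0)) | ··a··> u1, ··a··> u2
  u1 = a.c.c.0 | (0 | 0 | (0 | 0)) | ··a··> u3
  u2 = c.c.0 | a.(0 | 0 | (0 | 0)) | ··a··> u3, ··c··> u4
  u3 = c.c.0 | (0 | 0 | (0 | 0)) | ··c··> u5
  u4 = c.0 | a.(0 | 0 | (0 | 0)) | ··a··> u5, ··c··> u6
  u5 = c.0 | (0 | 0 | (0 | 0)) | ··c··> u7
  u6 = 0 | a.(0 | 0 | (0 | 0)) | ··a··> u7
  u7 = 0 | (0 | 0 | (0 | 0)) | ∅
Q's transition system — 8 states:
  v0 = c.c.c.0 | a.(0 | 0 | (0 | 0)) | ··a··> v1, ··c··> v2
  v1 = c.c.c.0 | (0 | 0 | (0 | 0)) | ··c··> v3
  v2 = c.c.0 | a.(0 | 0 | (0 | 0)) | ··a··> v3, ··c··> v4
  v3 = c.c.0 | (0 | 0 | (0 | 0)) | ··c··> v5
  v4 = c.0 | a.(0 | 0 | (0 | 0)) | ··a··> v5, ··c··> v6
  v5 = c.0 | (0 | 0 | (0 | 0)) | ··c··> v7
  v6 = 0 | a.(0 | 0 | (0 | 0)) | ··a··> v7
  v7 = 0 | (0 | 0 | (0 | 0)) | ∅
Partition-refinement fixed point:
  B0 = {u0}
  B1 = {u2, v2}
  B2 = {u4, v4}
  B3 = {u6, v6}
  B4 = {u7, v7}
  B5 = {u5, v5}
  B6 = {u3, v3}
  B7 = {u1}
  B8 = {v0}
  B9 = {v1}
u0 ∈ B0, v0 ∈ B8 → different blocks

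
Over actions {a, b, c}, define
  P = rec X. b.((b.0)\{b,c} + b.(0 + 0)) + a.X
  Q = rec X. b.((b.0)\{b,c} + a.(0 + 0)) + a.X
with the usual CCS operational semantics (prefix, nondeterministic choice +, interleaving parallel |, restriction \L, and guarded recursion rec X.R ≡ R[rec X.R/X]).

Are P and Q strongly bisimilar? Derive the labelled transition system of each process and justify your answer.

not bisimilar

LTS(P): 3 reachable states
  s0 = rec X. b.((b.0)\{b,c} + b.(0 + 0)) + a.X has moves -a-> s0, -b-> s1
  s1 = (b.0)\{b,c} + b.(0 + 0) has moves -b-> s2
  s2 = 0 + 0 has moves deadlocked
LTS(Q): 3 reachable states
  t0 = rec X. b.((b.0)\{b,c} + a.(0 + 0)) + a.X has moves -a-> t0, -b-> t1
  t1 = (b.0)\{b,c} + a.(0 + 0) has moves -a-> t2
  t2 = 0 + 0 has moves deadlocked
Bisimilarity quotient blocks:
  B0 = {s0}
  B1 = {s1}
  B2 = {s2, t2}
  B3 = {t0}
  B4 = {t1}
s0 ∈ B0, t0 ∈ B3 → different blocks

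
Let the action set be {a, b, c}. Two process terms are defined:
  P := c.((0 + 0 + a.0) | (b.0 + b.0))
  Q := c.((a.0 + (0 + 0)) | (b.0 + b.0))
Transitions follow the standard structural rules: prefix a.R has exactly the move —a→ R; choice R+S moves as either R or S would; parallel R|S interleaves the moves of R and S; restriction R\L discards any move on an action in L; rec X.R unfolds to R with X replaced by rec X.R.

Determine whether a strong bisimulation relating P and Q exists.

YES

Reachable graph of P (5 states):
  m0 = c.((0 + 0 + a.0) | (b.0 + b.0)) → -c-> m1
  m1 = (0 + 0 + a.0) | (b.0 + b.0) → -a-> m2, -b-> m3
  m2 = 0 | (b.0 + b.0) → -b-> m4
  m3 = (0 + 0 + a.0) | 0 → -a-> m4
  m4 = 0 | 0 → ·
Reachable graph of Q (5 states):
  n0 = c.((a.0 + (0 + 0)) | (b.0 + b.0)) → -c-> n1
  n1 = (a.0 + (0 + 0)) | (b.0 + b.0) → -a-> n2, -b-> n3
  n2 = 0 | (b.0 + b.0) → -b-> n4
  n3 = (a.0 + (0 + 0)) | 0 → -a-> n4
  n4 = 0 | 0 → ·
Bisimilarity quotient blocks:
  B0 = {m0, n0}
  B1 = {m1, n1}
  B2 = {m2, n2}
  B3 = {m4, n4}
  B4 = {m3, n3}
m0 ∈ B0, n0 ∈ B0 → same block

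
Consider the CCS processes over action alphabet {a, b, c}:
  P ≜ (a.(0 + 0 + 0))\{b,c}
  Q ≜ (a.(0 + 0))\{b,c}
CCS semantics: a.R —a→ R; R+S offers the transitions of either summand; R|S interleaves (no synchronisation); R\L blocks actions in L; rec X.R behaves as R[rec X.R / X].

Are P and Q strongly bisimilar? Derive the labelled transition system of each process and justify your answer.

YES

P's transition system — 2 states:
  p0 = (a.(0 + 0 + 0))\{b,c} :: --a--▸ p1
  p1 = (0 + 0 + 0)\{b,c} :: deadlocked
Q's transition system — 2 states:
  q0 = (a.(0 + 0))\{b,c} :: --a--▸ q1
  q1 = (0 + 0)\{b,c} :: deadlocked
Coarsest stable partition (strong bisimilarity classes):
  B0 = {p0, q0}
  B1 = {p1, q1}
p0 ∈ B0, q0 ∈ B0 → same block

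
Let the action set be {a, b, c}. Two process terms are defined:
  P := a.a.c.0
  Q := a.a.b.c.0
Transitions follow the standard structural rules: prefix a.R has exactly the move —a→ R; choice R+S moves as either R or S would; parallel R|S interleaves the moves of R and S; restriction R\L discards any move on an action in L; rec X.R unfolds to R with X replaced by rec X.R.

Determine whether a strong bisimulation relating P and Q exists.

NO

LTS(P): 4 reachable states
  p0 = a.a.c.0 has moves =a=> p1
  p1 = a.c.0 has moves =a=> p2
  p2 = c.0 has moves =c=> p3
  p3 = 0 has moves stopped
LTS(Q): 5 reachable states
  q0 = a.a.b.c.0 has moves =a=> q1
  q1 = a.b.c.0 has moves =a=> q2
  q2 = b.c.0 has moves =b=> q3
  q3 = c.0 has moves =c=> q4
  q4 = 0 has moves stopped
Coarsest stable partition (strong bisimilarity classes):
  B0 = {p0}
  B1 = {p1}
  B2 = {p2, q3}
  B3 = {p3, q4}
  B4 = {q0}
  B5 = {q1}
  B6 = {q2}
p0 ∈ B0, q0 ∈ B4 → different blocks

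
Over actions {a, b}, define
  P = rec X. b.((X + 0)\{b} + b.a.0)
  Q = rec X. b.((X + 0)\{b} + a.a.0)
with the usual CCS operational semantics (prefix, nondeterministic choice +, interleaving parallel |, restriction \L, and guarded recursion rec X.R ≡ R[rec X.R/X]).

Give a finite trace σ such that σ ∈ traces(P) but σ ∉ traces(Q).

P's transition system — 4 states:
  u0 = rec X. b.((X + 0)\{b} + b.a.0) → ··b··> u1
  u1 = ((rec X. b.((X + 0)\{b} + b.a.0)) + 0)\{b} + b.a.0 → ··b··> u2
  u2 = a.0 → ··a··> u3
  u3 = 0 → ∅
Q's transition system — 4 states:
  v0 = rec X. b.((X + 0)\{b} + a.a.0) → ··b··> v1
  v1 = ((rec X. b.((X + 0)\{b} + a.a.0)) + 0)\{b} + a.a.0 → ··a··> v2
  v2 = a.0 → ··a··> v3
  v3 = 0 → ∅
Executing bb from P (initial set {u0}):
  after b @ step 1: {u1}
  after b @ step 2: {u2}
  ✓ P
Executing bb from Q (initial set {v0}):
  after b @ step 1: {v1}
  after b @ step 2: ∅ (Q stuck)

bb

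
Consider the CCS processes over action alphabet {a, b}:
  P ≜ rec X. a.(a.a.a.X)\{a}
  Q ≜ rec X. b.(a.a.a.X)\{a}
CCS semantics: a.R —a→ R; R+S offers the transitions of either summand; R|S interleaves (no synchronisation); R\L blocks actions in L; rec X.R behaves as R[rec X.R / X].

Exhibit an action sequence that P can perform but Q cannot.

a

Reachable graph of P (2 states):
  p0 = rec X. a.(a.a.a.X)\{a} ⊢ --a--▸ p1
  p1 = (a.a.a.(rec X. a.(a.a.a.X)\{a}))\{a} ⊢ ·
Reachable graph of Q (2 states):
  q0 = rec X. b.(a.a.a.X)\{a} ⊢ --b--▸ q1
  q1 = (a.a.a.(rec X. b.(a.a.a.X)\{a}))\{a} ⊢ ·
Trace ⟨a⟩ through P, begin at {p0}:
  step 1 (a): {p1}
  — P admits the full trace.
Trace ⟨a⟩ through Q, begin at {q0}:
  step 1 (a): no successor for Q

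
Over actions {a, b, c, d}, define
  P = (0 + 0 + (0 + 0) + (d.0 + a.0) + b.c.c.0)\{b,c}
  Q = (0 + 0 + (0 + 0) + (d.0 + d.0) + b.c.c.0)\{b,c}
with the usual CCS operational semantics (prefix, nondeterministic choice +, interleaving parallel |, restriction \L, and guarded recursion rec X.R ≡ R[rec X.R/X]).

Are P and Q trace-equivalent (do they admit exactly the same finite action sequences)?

Reachable graph of P (2 states):
  p0 = (0 + 0 + (0 + 0) + (d.0 + a.0) + b.c.c.0)\{b,c} | —a→ p1, —d→ p1
  p1 = 0\{b,c} | ·
Reachable graph of Q (2 states):
  q0 = (0 + 0 + (0 + 0) + (d.0 + d.0) + b.c.c.0)\{b,c} | —d→ q1
  q1 = 0\{b,c} | ·
Run σ = ⟨a⟩ on P: start {p0}
  after a @ step 1: {p1}
  P completes σ.
Run σ = ⟨a⟩ on Q: start {q0}
  after a @ step 1: ∅  — Q cannot continue

trace-distinct — witness ⟨a⟩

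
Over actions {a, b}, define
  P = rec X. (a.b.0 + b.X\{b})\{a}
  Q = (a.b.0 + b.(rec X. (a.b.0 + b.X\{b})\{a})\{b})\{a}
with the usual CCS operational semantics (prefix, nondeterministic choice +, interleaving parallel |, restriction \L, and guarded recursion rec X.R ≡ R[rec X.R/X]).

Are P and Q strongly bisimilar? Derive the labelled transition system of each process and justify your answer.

YES

P's transition system — 2 states:
  u0 = rec X. (a.b.0 + b.X\{b})\{a} | --b--▸ u1
  u1 = (rec X. (a.b.0 + b.X\{b})\{a})\{b}\{a} | (no moves)
Q's transition system — 2 states:
  v0 = (a.b.0 + b.(rec X. (a.b.0 + b.X\{b})\{a})\{b})\{a} | --b--▸ v1
  v1 = (rec X. (a.b.0 + b.X\{b})\{a})\{b}\{a} | (no moves)
Coarsest stable partition (strong bisimilarity classes):
  B0 = {u0, v0}
  B1 = {u1, v1}
u0 ∈ B0, v0 ∈ B0 → same block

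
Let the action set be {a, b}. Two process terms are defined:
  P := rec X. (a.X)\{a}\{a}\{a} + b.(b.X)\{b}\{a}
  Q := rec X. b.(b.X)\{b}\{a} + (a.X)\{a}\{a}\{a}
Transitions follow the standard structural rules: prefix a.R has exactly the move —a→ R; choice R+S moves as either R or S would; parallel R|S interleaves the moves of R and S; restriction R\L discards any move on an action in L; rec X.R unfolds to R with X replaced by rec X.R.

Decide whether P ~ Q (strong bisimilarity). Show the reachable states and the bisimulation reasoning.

P's transition system — 2 states:
  m0 = rec X. (a.X)\{a}\{a}\{a} + b.(b.X)\{b}\{a} | ··b··> m1
  m1 = (b.(rec X. (a.X)\{a}\{a}\{a} + b.(b.X)\{b}\{a}))\{b}\{a} | ·
Q's transition system — 2 states:
  n0 = rec X. b.(b.X)\{b}\{a} + (a.X)\{a}\{a}\{a} | ··b··> n1
  n1 = (b.(rec X. b.(b.X)\{b}\{a} + (a.X)\{a}\{a}\{a}))\{b}\{a} | ·
Partition-refinement fixed point:
  B0 = {m0, n0}
  B1 = {m1, n1}
m0 ∈ B0, n0 ∈ B0 → same block

bisimilar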